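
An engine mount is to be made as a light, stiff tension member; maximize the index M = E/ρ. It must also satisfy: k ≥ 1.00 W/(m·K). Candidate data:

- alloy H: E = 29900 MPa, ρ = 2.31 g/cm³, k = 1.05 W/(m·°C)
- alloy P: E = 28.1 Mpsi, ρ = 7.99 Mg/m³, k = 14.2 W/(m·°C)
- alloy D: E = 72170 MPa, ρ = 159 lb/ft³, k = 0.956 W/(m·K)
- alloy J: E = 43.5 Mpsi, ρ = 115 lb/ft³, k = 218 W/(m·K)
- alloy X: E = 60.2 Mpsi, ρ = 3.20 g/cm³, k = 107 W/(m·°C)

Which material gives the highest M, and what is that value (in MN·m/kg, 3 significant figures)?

alloy J, M = 163 MN·m/kg

Screen on constraints: k ≥ 1.00 W/(m·K). Survivors: alloy H, alloy P, alloy J, alloy X.
Putting every candidate on a common basis:
  alloy H: E = 29.90 GPa, ρ = 2310 kg/m³
  alloy P: E = 193.7 GPa, ρ = 7990 kg/m³
  alloy J: E = 299.9 GPa, ρ = 1842 kg/m³
  alloy X: E = 415.1 GPa, ρ = 3200 kg/m³
  alloy J: M = 163 MN·m/kg
  alloy X: M = 130 MN·m/kg
  alloy P: M = 24.2 MN·m/kg
  alloy H: M = 12.9 MN·m/kg
The maximum is for alloy J.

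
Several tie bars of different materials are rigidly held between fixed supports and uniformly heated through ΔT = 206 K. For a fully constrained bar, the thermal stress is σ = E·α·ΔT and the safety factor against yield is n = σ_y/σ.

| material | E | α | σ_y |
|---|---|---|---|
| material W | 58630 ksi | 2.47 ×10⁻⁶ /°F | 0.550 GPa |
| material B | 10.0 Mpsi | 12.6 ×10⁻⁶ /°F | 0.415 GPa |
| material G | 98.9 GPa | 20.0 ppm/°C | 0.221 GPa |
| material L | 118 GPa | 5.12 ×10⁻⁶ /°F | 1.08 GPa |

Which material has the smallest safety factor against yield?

With everything in SI (GPa, ×10⁻⁶/K, MPa):
  material W: E = 404.2, α = 4.45, σ_y = 550.0 → σ = 370 MPa, n = 1.49
  material B: E = 68.95, α = 22.7, σ_y = 415.0 → σ = 322 MPa, n = 1.29
  material G: E = 98.90, α = 20.0, σ_y = 221.0 → σ = 407 MPa, n = 0.542
  material L: E = 118.0, α = 9.22, σ_y = 1080 → σ = 224 MPa, n = 4.82
Material G has the lowest safety factor, n = 0.542.

material G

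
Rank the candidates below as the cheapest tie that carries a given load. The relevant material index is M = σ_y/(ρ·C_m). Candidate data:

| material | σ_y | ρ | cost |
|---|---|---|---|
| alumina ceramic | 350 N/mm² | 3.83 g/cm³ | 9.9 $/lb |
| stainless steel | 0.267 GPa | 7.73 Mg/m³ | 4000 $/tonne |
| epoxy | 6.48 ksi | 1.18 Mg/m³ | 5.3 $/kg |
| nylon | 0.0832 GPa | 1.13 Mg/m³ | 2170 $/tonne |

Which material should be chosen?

Normalizing units and computing the index:
  alumina ceramic: σ_y = 350.0 MPa, ρ = 3830 kg/m³, cost = 21.83 $/kg
  stainless steel: σ_y = 267.0 MPa, ρ = 7730 kg/m³, cost = 4.000 $/kg
  epoxy: σ_y = 44.68 MPa, ρ = 1180 kg/m³, cost = 5.300 $/kg
  nylon: σ_y = 83.20 MPa, ρ = 1130 kg/m³, cost = 2.170 $/kg
  nylon: M = 33.9 kN·m per $
  stainless steel: M = 8.64 kN·m per $
  epoxy: M = 7.14 kN·m per $
  alumina ceramic: M = 4.19 kN·m per $
Nylon ranks first.

nylon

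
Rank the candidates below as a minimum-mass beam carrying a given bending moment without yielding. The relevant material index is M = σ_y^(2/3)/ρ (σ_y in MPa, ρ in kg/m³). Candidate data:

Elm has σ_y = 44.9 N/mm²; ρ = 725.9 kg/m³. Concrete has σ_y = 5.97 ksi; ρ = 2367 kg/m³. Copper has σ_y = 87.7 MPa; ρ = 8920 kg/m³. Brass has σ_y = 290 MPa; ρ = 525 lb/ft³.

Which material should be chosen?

elm

Putting every candidate on a common basis:
  elm: σ_y = 44.90 MPa, ρ = 725.9 kg/m³
  concrete: σ_y = 41.16 MPa, ρ = 2367 kg/m³
  copper: σ_y = 87.70 MPa, ρ = 8920 kg/m³
  brass: σ_y = 290.0 MPa, ρ = 8410 kg/m³
  elm: M = 17.4×10⁻³
  brass: M = 5.21×10⁻³
  concrete: M = 5.04×10⁻³
  copper: M = 2.21×10⁻³
Highest index: elm.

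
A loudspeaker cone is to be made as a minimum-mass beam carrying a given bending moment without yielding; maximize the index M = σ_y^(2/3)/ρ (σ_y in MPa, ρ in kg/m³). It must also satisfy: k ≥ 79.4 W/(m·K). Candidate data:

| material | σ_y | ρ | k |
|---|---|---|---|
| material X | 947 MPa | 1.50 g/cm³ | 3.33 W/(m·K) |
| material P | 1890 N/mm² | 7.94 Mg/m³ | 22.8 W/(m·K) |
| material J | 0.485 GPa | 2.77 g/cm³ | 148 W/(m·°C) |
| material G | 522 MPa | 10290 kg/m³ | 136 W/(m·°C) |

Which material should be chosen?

material J

Screen on constraints: k ≥ 79.4 W/(m·K). Survivors: material J, material G.
Convert each candidate to consistent units, then evaluate M:
  material J: σ_y = 485.0 MPa, ρ = 2770 kg/m³
  material G: σ_y = 522.0 MPa, ρ = 10290 kg/m³
  material J: M = 22.3×10⁻³
  material G: M = 6.30×10⁻³
Material J ranks first.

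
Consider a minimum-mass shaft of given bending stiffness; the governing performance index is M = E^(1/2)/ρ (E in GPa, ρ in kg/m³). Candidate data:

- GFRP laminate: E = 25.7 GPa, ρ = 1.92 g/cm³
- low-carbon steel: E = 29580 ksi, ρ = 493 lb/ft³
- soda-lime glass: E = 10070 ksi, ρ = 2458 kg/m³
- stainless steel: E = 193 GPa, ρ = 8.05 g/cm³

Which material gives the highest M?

soda-lime glass

Convert each candidate to consistent units, then evaluate M:
  GFRP laminate: E = 25.70 GPa, ρ = 1920 kg/m³
  low-carbon steel: E = 203.9 GPa, ρ = 7897 kg/m³
  soda-lime glass: E = 69.43 GPa, ρ = 2458 kg/m³
  stainless steel: E = 193.0 GPa, ρ = 8050 kg/m³
  soda-lime glass: M = 3.39×10⁻³
  GFRP laminate: M = 2.64×10⁻³
  low-carbon steel: M = 1.81×10⁻³
  stainless steel: M = 1.73×10⁻³
Soda-lime glass ranks first.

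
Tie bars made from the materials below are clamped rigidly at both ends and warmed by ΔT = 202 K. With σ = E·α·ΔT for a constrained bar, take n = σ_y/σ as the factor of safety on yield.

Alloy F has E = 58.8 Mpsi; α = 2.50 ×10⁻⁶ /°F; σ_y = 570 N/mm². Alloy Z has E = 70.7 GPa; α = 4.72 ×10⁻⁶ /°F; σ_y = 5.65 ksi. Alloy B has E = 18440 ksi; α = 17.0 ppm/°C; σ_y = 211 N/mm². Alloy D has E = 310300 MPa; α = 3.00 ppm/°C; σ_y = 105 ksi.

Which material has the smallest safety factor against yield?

alloy Z

Converting E to GPa, α to ×10⁻⁶/K, σ_y to MPa, then σ and n for each:
  alloy F: E = 405.4, α = 4.50, σ_y = 570.0 → σ = 369 MPa, n = 1.55
  alloy Z: E = 70.70, α = 8.50, σ_y = 38.96 → σ = 121 MPa, n = 0.321
  alloy B: E = 127.1, α = 17.0, σ_y = 211.0 → σ = 437 MPa, n = 0.483
  alloy D: E = 310.3, α = 3.00, σ_y = 723.9 → σ = 188 MPa, n = 3.85
The minimum is alloy Z at n = 0.321.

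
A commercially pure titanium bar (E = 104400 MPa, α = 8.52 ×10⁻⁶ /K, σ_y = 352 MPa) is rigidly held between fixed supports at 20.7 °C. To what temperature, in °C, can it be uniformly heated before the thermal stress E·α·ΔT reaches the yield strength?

416 °C

E = 104400 MPa = 104.4 GPa.
E·α·ΔT = 352.0 MPa ⇒ ΔT = 352.0 / (104.4×10³ × 8.52×10⁻⁶) = 395.7 K.
T = 20.7 + 395.7 = 416.4 °C.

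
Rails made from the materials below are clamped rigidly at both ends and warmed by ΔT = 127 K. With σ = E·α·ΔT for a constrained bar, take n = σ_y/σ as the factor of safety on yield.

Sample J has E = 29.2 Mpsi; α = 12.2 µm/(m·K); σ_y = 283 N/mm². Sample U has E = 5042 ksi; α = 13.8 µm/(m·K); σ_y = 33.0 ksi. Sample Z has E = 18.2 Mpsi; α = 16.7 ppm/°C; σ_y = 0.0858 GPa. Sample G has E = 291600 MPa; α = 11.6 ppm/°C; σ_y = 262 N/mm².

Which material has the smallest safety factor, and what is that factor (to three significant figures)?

sample Z, n = 0.322

Per material, after unit conversion:
  sample J: E = 201.3, α = 12.2, σ_y = 283.0 → σ = 312 MPa, n = 0.907
  sample U: E = 34.76, α = 13.8, σ_y = 227.5 → σ = 60.9 MPa, n = 3.73
  sample Z: E = 125.5, α = 16.7, σ_y = 85.80 → σ = 266 MPa, n = 0.322
  sample G: E = 291.6, α = 11.6, σ_y = 262.0 → σ = 430 MPa, n = 0.610
Smallest n: sample Z with n = 0.322.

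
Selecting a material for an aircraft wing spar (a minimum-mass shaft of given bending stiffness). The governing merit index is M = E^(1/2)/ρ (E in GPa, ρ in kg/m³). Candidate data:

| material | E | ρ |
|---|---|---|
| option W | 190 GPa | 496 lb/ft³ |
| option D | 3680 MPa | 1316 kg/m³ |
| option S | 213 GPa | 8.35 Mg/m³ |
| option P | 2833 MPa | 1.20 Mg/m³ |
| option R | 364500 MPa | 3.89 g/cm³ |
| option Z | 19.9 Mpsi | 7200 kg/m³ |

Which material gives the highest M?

option R

Normalizing units and computing the index:
  option W: E = 190.0 GPa, ρ = 7945 kg/m³
  option D: E = 3.680 GPa, ρ = 1316 kg/m³
  option S: E = 213.0 GPa, ρ = 8350 kg/m³
  option P: E = 2.833 GPa, ρ = 1200 kg/m³
  option R: E = 364.5 GPa, ρ = 3890 kg/m³
  option Z: E = 137.2 GPa, ρ = 7200 kg/m³
  option R: M = 4.91×10⁻³
  option S: M = 1.75×10⁻³
  option W: M = 1.73×10⁻³
  option Z: M = 1.63×10⁻³
  option D: M = 1.46×10⁻³
  option P: M = 1.40×10⁻³
Option R has the largest M.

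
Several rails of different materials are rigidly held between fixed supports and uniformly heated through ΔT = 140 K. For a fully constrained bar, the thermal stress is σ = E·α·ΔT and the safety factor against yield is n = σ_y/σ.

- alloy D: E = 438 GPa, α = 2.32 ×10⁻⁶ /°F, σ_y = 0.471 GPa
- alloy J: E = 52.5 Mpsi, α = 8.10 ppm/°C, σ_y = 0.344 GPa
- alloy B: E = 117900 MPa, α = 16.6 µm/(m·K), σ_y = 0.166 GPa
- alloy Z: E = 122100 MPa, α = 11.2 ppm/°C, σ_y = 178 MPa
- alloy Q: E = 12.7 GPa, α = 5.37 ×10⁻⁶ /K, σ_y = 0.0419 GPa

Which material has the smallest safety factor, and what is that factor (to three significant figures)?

alloy B, n = 0.606

In consistent units (E in GPa, α in ×10⁻⁶/K, σ_y in MPa):
  alloy D: E = 438.0, α = 4.18, σ_y = 471.0 → σ = 256 MPa, n = 1.84
  alloy J: E = 362.0, α = 8.10, σ_y = 344.0 → σ = 410 MPa, n = 0.838
  alloy B: E = 117.9, α = 16.6, σ_y = 166.0 → σ = 274 MPa, n = 0.606
  alloy Z: E = 122.1, α = 11.2, σ_y = 178.0 → σ = 191 MPa, n = 0.930
  alloy Q: E = 12.70, α = 5.37, σ_y = 41.90 → σ = 9.55 MPa, n = 4.39
Smallest n: alloy B with n = 0.606.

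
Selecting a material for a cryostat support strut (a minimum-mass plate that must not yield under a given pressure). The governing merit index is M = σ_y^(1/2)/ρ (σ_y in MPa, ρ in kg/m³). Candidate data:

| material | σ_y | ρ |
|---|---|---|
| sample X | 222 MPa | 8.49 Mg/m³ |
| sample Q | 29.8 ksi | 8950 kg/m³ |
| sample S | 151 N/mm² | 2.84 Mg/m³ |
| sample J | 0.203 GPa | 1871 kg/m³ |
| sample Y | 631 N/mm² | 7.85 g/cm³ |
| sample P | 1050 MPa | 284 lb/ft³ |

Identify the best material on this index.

In SI units:
  sample X: σ_y = 222.0 MPa, ρ = 8490 kg/m³
  sample Q: σ_y = 205.5 MPa, ρ = 8950 kg/m³
  sample S: σ_y = 151.0 MPa, ρ = 2840 kg/m³
  sample J: σ_y = 203.0 MPa, ρ = 1871 kg/m³
  sample Y: σ_y = 631.0 MPa, ρ = 7850 kg/m³
  sample P: σ_y = 1050 MPa, ρ = 4549 kg/m³
  sample J: M = 7.62×10⁻³
  sample P: M = 7.12×10⁻³
  sample S: M = 4.33×10⁻³
  sample Y: M = 3.20×10⁻³
  sample X: M = 1.75×10⁻³
  sample Q: M = 1.60×10⁻³
The maximum is for sample J.

sample J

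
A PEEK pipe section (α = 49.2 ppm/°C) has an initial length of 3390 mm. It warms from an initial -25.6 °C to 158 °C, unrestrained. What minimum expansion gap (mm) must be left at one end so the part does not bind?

ΔT = 158 − (-25.6) = 183.6 K.
ΔL = α·L₀·ΔT = 49.2×10⁻⁶ × 3390 mm × 183.6 K = 30.6 mm.

30.6 mm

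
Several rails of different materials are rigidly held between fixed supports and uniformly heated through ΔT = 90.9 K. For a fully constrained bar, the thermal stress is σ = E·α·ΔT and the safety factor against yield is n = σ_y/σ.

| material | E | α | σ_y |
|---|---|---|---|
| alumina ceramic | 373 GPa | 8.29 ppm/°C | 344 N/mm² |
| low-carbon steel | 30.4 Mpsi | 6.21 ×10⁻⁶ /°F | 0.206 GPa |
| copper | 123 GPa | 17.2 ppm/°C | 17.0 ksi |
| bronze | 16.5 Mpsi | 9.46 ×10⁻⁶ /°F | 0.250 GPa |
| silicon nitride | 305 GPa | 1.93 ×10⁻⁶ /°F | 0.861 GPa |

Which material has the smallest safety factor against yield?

Converting E to GPa, α to ×10⁻⁶/K, σ_y to MPa, then σ and n for each:
  alumina ceramic: E = 373.0, α = 8.29, σ_y = 344.0 → σ = 281 MPa, n = 1.22
  low-carbon steel: E = 209.6, α = 11.2, σ_y = 206.0 → σ = 213 MPa, n = 0.967
  copper: E = 123.0, α = 17.2, σ_y = 117.2 → σ = 192 MPa, n = 0.609
  bronze: E = 113.8, α = 17.0, σ_y = 250.0 → σ = 176 MPa, n = 1.42
  silicon nitride: E = 305.0, α = 3.47, σ_y = 861.0 → σ = 96.3 MPa, n = 8.94
The minimum is copper at n = 0.609.

copper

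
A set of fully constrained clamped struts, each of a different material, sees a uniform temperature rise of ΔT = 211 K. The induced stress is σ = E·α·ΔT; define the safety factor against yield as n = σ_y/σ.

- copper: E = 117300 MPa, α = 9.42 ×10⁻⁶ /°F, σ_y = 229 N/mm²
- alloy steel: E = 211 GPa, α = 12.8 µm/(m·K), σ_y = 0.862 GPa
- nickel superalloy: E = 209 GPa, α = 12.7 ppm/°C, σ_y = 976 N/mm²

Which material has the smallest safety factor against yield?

copper

In consistent units (E in GPa, α in ×10⁻⁶/K, σ_y in MPa):
  copper: E = 117.3, α = 17.0, σ_y = 229.0 → σ = 420 MPa, n = 0.546
  alloy steel: E = 211.0, α = 12.8, σ_y = 862.0 → σ = 570 MPa, n = 1.51
  nickel superalloy: E = 209.0, α = 12.7, σ_y = 976.0 → σ = 560 MPa, n = 1.74
The minimum is copper at n = 0.546.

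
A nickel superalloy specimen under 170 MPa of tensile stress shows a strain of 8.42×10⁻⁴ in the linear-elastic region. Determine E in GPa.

202 GPa

E = σ/ε = 170 MPa / 8.42×10⁻⁴ = 201900 MPa = 202 GPa.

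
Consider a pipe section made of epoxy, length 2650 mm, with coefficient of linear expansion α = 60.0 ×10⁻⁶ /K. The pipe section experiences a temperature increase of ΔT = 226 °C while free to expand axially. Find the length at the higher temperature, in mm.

ΔL = α·L₀·ΔT = 60.0×10⁻⁶ × 2650 mm × 226.0 K = 35.9 mm.
L = L₀ + ΔL = 2650 + 35.9 = 2685.9 mm.

2685.9 mm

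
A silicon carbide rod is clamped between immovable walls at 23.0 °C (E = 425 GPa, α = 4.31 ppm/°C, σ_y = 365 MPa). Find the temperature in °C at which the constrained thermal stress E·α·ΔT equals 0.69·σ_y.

160 °C

E·α·ΔT = 251.8 MPa ⇒ ΔT = 251.8 / (425.0×10³ × 4.31×10⁻⁶) = 137.5 K.
T = 23.0 + 137.5 = 160.5 °C.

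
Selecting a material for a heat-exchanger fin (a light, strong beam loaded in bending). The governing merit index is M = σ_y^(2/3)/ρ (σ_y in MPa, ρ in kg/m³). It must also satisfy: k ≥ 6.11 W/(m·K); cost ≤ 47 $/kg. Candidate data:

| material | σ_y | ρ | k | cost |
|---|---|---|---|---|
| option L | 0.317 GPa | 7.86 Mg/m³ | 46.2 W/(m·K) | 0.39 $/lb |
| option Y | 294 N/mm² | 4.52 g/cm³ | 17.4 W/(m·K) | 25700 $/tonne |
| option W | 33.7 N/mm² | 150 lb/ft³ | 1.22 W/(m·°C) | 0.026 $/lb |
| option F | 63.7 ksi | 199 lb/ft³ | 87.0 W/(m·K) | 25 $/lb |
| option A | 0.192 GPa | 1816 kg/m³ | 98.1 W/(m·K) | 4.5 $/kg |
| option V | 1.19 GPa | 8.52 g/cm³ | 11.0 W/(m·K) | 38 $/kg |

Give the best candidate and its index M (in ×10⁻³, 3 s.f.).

Screen on constraints: k ≥ 6.11 W/(m·K); cost ≤ 47 $/kg. Survivors: option L, option Y, option A, option V.
In SI units:
  option L: σ_y = 317.0 MPa, ρ = 7860 kg/m³
  option Y: σ_y = 294.0 MPa, ρ = 4520 kg/m³
  option A: σ_y = 192.0 MPa, ρ = 1816 kg/m³
  option V: σ_y = 1190 MPa, ρ = 8520 kg/m³
  option A: M = 18.3×10⁻³
  option V: M = 13.2×10⁻³
  option Y: M = 9.78×10⁻³
  option L: M = 5.91×10⁻³
Highest index: option A.

option A, M = 18.3×10⁻³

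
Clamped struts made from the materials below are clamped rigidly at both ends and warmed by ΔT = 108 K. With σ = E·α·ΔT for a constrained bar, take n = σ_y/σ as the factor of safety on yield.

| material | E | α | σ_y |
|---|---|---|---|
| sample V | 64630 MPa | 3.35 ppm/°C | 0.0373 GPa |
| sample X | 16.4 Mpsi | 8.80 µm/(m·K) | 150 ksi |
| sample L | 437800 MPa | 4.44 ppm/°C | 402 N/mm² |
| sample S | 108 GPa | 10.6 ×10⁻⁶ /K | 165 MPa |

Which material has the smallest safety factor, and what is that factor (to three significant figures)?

Converting E to GPa, α to ×10⁻⁶/K, σ_y to MPa, then σ and n for each:
  sample V: E = 64.63, α = 3.35, σ_y = 37.30 → σ = 23.4 MPa, n = 1.60
  sample X: E = 113.1, α = 8.80, σ_y = 1034 → σ = 107 MPa, n = 9.62
  sample L: E = 437.8, α = 4.44, σ_y = 402.0 → σ = 210 MPa, n = 1.91
  sample S: E = 108.0, α = 10.6, σ_y = 165.0 → σ = 124 MPa, n = 1.33
Sample S has the lowest safety factor, n = 1.33.

sample S, n = 1.33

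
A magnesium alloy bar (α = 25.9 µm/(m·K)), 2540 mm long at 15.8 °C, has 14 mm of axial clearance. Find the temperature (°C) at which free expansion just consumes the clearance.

α·L₀·ΔT = 14.0 mm ⇒ ΔT = 14.0 / (25.9×10⁻⁶ × 2540.0) = 212.8 K.
T = 15.8 + 212.8 = 228.6 °C.

229 °C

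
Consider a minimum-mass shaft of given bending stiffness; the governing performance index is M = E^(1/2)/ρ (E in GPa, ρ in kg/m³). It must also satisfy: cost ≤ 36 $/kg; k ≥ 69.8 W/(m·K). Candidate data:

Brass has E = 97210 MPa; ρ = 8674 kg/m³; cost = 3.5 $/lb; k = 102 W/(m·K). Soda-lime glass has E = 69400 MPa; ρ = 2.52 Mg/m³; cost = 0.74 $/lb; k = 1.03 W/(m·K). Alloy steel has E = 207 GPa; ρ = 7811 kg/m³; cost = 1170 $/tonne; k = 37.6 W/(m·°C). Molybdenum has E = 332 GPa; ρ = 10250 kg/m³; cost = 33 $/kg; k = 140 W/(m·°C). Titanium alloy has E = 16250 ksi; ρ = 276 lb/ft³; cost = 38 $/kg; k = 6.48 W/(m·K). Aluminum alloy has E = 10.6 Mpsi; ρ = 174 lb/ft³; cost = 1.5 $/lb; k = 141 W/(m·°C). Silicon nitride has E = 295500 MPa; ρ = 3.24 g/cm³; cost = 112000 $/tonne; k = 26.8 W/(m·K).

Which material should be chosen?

aluminum alloy

Screen on constraints: cost ≤ 36 $/kg; k ≥ 69.8 W/(m·K). Survivors: brass, molybdenum, aluminum alloy.
Putting every candidate on a common basis:
  brass: E = 97.21 GPa, ρ = 8674 kg/m³
  molybdenum: E = 332.0 GPa, ρ = 10250 kg/m³
  aluminum alloy: E = 73.08 GPa, ρ = 2787 kg/m³
  aluminum alloy: M = 3.07×10⁻³
  molybdenum: M = 1.78×10⁻³
  brass: M = 1.14×10⁻³
Aluminum alloy has the largest M.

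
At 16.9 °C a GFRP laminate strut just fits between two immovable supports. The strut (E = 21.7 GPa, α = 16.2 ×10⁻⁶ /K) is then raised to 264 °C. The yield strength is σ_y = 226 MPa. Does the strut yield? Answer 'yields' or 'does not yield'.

does not yield

ΔT = 247.1 K. Constrained thermal stress σ = E·α·ΔT = 21.70×10³ MPa × 16.2×10⁻⁶ × 247.1 = 86.9 MPa (compressive).
Compare to σ_y = 226 MPa: σ < σ_y, so it does not yield.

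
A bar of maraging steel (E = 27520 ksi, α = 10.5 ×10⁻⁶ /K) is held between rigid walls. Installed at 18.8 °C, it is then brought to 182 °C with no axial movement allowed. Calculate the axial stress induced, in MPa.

E = 27520 ksi = 189.7 GPa.
ΔT = 163.2 K. Constrained thermal stress σ = E·α·ΔT = 189.7×10³ MPa × 10.5×10⁻⁶ × 163.2 = 325 MPa (compressive).

325 MPa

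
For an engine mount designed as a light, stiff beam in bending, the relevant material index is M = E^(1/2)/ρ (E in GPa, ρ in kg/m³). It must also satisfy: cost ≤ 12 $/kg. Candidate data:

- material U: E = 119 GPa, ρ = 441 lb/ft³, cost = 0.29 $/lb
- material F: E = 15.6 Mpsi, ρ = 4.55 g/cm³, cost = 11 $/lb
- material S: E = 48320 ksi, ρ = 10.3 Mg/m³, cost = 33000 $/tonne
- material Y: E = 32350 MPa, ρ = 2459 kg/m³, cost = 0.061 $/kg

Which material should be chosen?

Screen on constraints: cost ≤ 12 $/kg. Survivors: material U, material Y.
Putting every candidate on a common basis:
  material U: E = 119.0 GPa, ρ = 7064 kg/m³
  material Y: E = 32.35 GPa, ρ = 2459 kg/m³
  material Y: M = 2.31×10⁻³
  material U: M = 1.54×10⁻³
Material Y ranks first.

material Y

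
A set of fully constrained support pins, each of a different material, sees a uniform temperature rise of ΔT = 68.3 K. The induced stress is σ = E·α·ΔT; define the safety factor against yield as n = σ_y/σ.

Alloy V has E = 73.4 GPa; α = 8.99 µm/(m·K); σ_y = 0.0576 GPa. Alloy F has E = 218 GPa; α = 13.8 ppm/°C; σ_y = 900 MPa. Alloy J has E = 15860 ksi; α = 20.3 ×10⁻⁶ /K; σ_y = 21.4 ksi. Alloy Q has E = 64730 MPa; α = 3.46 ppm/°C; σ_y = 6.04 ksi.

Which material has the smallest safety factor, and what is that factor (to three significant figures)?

alloy J, n = 0.973

Per material, after unit conversion:
  alloy V: E = 73.40, α = 8.99, σ_y = 57.60 → σ = 45.1 MPa, n = 1.28
  alloy F: E = 218.0, α = 13.8, σ_y = 900.0 → σ = 205 MPa, n = 4.38
  alloy J: E = 109.4, α = 20.3, σ_y = 147.5 → σ = 152 MPa, n = 0.973
  alloy Q: E = 64.73, α = 3.46, σ_y = 41.64 → σ = 15.3 MPa, n = 2.72
Alloy J has the lowest safety factor, n = 0.973.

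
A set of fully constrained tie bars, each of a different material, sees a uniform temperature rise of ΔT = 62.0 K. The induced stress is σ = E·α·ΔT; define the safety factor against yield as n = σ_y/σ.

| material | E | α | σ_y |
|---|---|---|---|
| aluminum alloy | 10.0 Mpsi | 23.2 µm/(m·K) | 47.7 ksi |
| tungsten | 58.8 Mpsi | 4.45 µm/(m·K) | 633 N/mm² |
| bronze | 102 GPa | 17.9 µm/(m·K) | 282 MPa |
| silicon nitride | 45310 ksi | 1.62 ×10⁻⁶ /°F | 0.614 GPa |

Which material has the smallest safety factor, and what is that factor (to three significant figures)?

In consistent units (E in GPa, α in ×10⁻⁶/K, σ_y in MPa):
  aluminum alloy: E = 68.95, α = 23.2, σ_y = 328.9 → σ = 99.2 MPa, n = 3.32
  tungsten: E = 405.4, α = 4.45, σ_y = 633.0 → σ = 112 MPa, n = 5.66
  bronze: E = 102.0, α = 17.9, σ_y = 282.0 → σ = 113 MPa, n = 2.49
  silicon nitride: E = 312.4, α = 2.92, σ_y = 614.0 → σ = 56.5 MPa, n = 10.9
Bronze has the lowest safety factor, n = 2.49.

bronze, n = 2.49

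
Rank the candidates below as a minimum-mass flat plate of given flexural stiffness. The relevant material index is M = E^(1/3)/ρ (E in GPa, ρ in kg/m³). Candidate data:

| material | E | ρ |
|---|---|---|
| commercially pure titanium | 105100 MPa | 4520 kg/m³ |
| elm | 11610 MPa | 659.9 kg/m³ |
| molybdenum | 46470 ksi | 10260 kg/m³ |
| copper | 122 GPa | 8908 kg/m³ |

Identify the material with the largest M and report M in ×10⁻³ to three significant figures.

In SI units:
  commercially pure titanium: E = 105.1 GPa, ρ = 4520 kg/m³
  elm: E = 11.61 GPa, ρ = 659.9 kg/m³
  molybdenum: E = 320.4 GPa, ρ = 10260 kg/m³
  copper: E = 122.0 GPa, ρ = 8908 kg/m³
  elm: M = 3.43×10⁻³
  commercially pure titanium: M = 1.04×10⁻³
  molybdenum: M = 0.667×10⁻³
  copper: M = 0.557×10⁻³
Elm ranks first.

elm, M = 3.43×10⁻³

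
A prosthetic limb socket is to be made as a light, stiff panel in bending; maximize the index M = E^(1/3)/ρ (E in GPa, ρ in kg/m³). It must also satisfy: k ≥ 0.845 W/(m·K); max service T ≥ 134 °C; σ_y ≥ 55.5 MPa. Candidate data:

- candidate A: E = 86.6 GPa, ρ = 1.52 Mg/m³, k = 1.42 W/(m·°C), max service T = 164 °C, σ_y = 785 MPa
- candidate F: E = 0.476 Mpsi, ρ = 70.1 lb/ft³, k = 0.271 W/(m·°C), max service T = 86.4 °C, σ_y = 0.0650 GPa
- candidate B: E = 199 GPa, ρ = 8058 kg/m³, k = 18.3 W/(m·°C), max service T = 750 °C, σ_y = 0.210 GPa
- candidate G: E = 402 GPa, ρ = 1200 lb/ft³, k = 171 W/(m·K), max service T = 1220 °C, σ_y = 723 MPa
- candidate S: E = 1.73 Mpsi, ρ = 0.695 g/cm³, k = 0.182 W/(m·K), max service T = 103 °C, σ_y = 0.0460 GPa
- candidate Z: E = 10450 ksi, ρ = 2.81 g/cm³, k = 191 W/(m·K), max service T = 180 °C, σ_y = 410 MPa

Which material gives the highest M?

Screen on constraints: k ≥ 0.845 W/(m·K); max service T ≥ 134 °C; σ_y ≥ 55.5 MPa. Survivors: candidate A, candidate B, candidate G, candidate Z.
Convert each candidate to consistent units, then evaluate M:
  candidate A: E = 86.60 GPa, ρ = 1520 kg/m³
  candidate B: E = 199.0 GPa, ρ = 8058 kg/m³
  candidate G: E = 402.0 GPa, ρ = 19220 kg/m³
  candidate Z: E = 72.05 GPa, ρ = 2810 kg/m³
  candidate A: M = 2.91×10⁻³
  candidate Z: M = 1.48×10⁻³
  candidate B: M = 0.725×10⁻³
  candidate G: M = 0.384×10⁻³
The maximum is for candidate A.

candidate A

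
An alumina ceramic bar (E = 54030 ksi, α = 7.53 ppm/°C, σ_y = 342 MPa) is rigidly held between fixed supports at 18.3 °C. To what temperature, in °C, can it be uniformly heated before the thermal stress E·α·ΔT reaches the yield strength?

140 °C

E = 54030 ksi = 372.5 GPa.
E·α·ΔT = 342.0 MPa ⇒ ΔT = 342.0 / (372.5×10³ × 7.53×10⁻⁶) = 121.9 K.
T = 18.3 + 121.9 = 140.2 °C.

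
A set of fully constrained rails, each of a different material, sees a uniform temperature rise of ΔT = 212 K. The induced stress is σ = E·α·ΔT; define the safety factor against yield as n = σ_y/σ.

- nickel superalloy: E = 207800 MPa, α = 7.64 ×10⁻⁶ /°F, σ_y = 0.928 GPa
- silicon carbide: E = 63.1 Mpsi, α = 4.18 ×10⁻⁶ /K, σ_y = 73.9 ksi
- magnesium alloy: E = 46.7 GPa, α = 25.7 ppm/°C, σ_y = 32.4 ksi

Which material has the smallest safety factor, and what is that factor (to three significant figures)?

magnesium alloy, n = 0.878

Per material, after unit conversion:
  nickel superalloy: E = 207.8, α = 13.8, σ_y = 928.0 → σ = 606 MPa, n = 1.53
  silicon carbide: E = 435.1, α = 4.18, σ_y = 509.5 → σ = 386 MPa, n = 1.32
  magnesium alloy: E = 46.70, α = 25.7, σ_y = 223.4 → σ = 254 MPa, n = 0.878
The minimum is magnesium alloy at n = 0.878.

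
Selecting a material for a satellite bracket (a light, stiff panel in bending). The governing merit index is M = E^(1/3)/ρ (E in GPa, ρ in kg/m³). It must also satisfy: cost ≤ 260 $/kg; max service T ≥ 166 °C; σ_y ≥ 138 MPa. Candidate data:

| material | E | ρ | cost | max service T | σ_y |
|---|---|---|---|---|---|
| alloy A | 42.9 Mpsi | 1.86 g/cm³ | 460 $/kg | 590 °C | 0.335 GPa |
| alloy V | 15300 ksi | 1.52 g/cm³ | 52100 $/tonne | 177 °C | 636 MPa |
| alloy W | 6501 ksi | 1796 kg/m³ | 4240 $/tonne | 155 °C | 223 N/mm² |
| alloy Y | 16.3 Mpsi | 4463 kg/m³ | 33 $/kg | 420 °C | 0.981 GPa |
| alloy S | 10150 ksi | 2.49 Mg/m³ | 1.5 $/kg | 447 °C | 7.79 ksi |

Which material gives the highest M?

alloy V

Screen on constraints: cost ≤ 260 $/kg; max service T ≥ 166 °C; σ_y ≥ 138 MPa. Survivors: alloy V, alloy Y.
Normalizing units and computing the index:
  alloy V: E = 105.5 GPa, ρ = 1520 kg/m³
  alloy Y: E = 112.4 GPa, ρ = 4463 kg/m³
  alloy V: M = 3.11×10⁻³
  alloy Y: M = 1.08×10⁻³
Alloy V has the largest M.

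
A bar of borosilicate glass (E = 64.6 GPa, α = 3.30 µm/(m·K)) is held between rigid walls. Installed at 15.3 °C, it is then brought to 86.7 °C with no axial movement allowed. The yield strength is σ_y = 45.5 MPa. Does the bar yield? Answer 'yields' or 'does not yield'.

ΔT = 71.40 K. Constrained thermal stress σ = E·α·ΔT = 64.60×10³ MPa × 3.30×10⁻⁶ × 71.40 = 15.2 MPa (compressive).
Compare to σ_y = 45.5 MPa: σ < σ_y, so it does not yield.

does not yield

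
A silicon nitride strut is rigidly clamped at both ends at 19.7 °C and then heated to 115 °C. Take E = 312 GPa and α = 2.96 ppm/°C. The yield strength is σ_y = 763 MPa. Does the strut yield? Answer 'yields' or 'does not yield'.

does not yield

ΔT = 95.30 K. Constrained thermal stress σ = E·α·ΔT = 312.0×10³ MPa × 2.96×10⁻⁶ × 95.30 = 88.0 MPa (compressive).
Compare to σ_y = 763 MPa: σ < σ_y, so it does not yield.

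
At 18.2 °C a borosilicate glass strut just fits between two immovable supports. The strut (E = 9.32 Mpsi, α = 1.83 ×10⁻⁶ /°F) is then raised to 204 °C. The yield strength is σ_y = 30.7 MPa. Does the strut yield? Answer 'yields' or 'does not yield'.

yields

E = 9.32 Mpsi = 64.26 GPa.
α = 1.83×10⁻⁶/°F × 9/5 = 3.29×10⁻⁶/K.
ΔT = 185.8 K. Constrained thermal stress σ = E·α·ΔT = 64.26×10³ MPa × 3.29×10⁻⁶ × 185.8 = 39.3 MPa (compressive).
Compare to σ_y = 30.7 MPa: σ ≥ σ_y, so it yields.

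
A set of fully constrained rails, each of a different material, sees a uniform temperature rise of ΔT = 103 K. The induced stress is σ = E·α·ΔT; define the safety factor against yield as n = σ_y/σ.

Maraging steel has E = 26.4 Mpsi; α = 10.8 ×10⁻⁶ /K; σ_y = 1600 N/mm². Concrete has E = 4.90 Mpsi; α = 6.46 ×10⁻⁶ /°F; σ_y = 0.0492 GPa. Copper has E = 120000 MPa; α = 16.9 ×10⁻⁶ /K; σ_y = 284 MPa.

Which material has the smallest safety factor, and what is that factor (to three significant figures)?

With everything in SI (GPa, ×10⁻⁶/K, MPa):
  maraging steel: E = 182.0, α = 10.8, σ_y = 1600 → σ = 202 MPa, n = 7.90
  concrete: E = 33.78, α = 11.6, σ_y = 49.20 → σ = 40.5 MPa, n = 1.22
  copper: E = 120.0, α = 16.9, σ_y = 284.0 → σ = 209 MPa, n = 1.36
The minimum is concrete at n = 1.22.

concrete, n = 1.22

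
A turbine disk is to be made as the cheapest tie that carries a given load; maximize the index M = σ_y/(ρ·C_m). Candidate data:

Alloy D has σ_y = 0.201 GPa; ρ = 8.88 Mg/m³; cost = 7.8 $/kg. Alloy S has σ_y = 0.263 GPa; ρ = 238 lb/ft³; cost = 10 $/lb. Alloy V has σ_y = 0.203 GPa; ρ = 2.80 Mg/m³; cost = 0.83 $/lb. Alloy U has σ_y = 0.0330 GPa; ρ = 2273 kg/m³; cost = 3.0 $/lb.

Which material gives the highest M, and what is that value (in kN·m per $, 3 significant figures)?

alloy V, M = 39.6 kN·m per $

Normalizing units and computing the index:
  alloy D: σ_y = 201.0 MPa, ρ = 8880 kg/m³, cost = 7.800 $/kg
  alloy S: σ_y = 263.0 MPa, ρ = 3812 kg/m³, cost = 22.05 $/kg
  alloy V: σ_y = 203.0 MPa, ρ = 2800 kg/m³, cost = 1.830 $/kg
  alloy U: σ_y = 33.00 MPa, ρ = 2273 kg/m³, cost = 6.614 $/kg
  alloy V: M = 39.6 kN·m per $
  alloy S: M = 3.13 kN·m per $
  alloy D: M = 2.90 kN·m per $
  alloy U: M = 2.20 kN·m per $
Highest index: alloy V.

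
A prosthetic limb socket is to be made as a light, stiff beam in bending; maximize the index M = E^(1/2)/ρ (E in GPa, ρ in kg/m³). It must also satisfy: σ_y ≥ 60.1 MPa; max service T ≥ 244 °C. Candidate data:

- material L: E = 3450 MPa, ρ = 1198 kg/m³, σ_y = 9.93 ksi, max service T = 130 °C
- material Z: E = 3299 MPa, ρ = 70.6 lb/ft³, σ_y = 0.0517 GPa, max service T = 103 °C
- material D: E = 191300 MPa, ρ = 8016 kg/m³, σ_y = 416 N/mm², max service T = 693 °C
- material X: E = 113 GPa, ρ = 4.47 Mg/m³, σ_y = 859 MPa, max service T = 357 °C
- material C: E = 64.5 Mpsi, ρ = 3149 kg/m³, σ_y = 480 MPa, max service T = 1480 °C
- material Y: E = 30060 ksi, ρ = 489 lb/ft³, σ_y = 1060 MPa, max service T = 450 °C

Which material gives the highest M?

material C

Screen on constraints: σ_y ≥ 60.1 MPa; max service T ≥ 244 °C. Survivors: material D, material X, material C, material Y.
Convert each candidate to consistent units, then evaluate M:
  material D: E = 191.3 GPa, ρ = 8016 kg/m³
  material X: E = 113.0 GPa, ρ = 4470 kg/m³
  material C: E = 444.7 GPa, ρ = 3149 kg/m³
  material Y: E = 207.3 GPa, ρ = 7833 kg/m³
  material C: M = 6.70×10⁻³
  material X: M = 2.38×10⁻³
  material Y: M = 1.84×10⁻³
  material D: M = 1.73×10⁻³
Material C has the largest M.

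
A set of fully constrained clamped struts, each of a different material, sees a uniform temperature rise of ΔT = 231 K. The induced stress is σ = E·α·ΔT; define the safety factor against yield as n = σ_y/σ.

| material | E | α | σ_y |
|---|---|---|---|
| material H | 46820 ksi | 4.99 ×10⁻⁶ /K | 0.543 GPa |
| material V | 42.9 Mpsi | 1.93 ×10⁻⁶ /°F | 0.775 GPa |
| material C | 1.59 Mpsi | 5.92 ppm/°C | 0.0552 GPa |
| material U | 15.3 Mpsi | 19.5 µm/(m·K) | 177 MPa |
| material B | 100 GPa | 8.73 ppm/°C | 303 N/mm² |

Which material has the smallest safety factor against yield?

With everything in SI (GPa, ×10⁻⁶/K, MPa):
  material H: E = 322.8, α = 4.99, σ_y = 543.0 → σ = 372 MPa, n = 1.46
  material V: E = 295.8, α = 3.47, σ_y = 775.0 → σ = 237 MPa, n = 3.27
  material C: E = 10.96, α = 5.92, σ_y = 55.20 → σ = 15.0 MPa, n = 3.68
  material U: E = 105.5, α = 19.5, σ_y = 177.0 → σ = 475 MPa, n = 0.372
  material B: E = 100.0, α = 8.73, σ_y = 303.0 → σ = 202 MPa, n = 1.50
Material U has the lowest safety factor, n = 0.372.

material U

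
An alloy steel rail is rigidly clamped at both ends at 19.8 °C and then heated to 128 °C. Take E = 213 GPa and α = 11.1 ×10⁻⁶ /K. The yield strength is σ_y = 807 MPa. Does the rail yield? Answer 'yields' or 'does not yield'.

ΔT = 108.2 K. Constrained thermal stress σ = E·α·ΔT = 213.0×10³ MPa × 11.1×10⁻⁶ × 108.2 = 256 MPa (compressive).
Compare to σ_y = 807 MPa: σ < σ_y, so it does not yield.

does not yield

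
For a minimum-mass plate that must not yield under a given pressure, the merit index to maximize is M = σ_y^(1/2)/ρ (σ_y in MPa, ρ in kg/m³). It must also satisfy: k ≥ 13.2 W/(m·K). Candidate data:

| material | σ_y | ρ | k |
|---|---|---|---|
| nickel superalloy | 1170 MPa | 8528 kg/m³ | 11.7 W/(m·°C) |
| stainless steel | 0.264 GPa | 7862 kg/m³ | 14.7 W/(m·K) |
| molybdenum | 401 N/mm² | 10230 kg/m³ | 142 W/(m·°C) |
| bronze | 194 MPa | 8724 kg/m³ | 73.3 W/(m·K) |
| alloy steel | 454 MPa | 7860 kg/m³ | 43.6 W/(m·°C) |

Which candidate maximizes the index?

Screen on constraints: k ≥ 13.2 W/(m·K). Survivors: stainless steel, molybdenum, bronze, alloy steel.
Normalizing units and computing the index:
  stainless steel: σ_y = 264.0 MPa, ρ = 7862 kg/m³
  molybdenum: σ_y = 401.0 MPa, ρ = 10230 kg/m³
  bronze: σ_y = 194.0 MPa, ρ = 8724 kg/m³
  alloy steel: σ_y = 454.0 MPa, ρ = 7860 kg/m³
  alloy steel: M = 2.71×10⁻³
  stainless steel: M = 2.07×10⁻³
  molybdenum: M = 1.96×10⁻³
  bronze: M = 1.60×10⁻³
The maximum is for alloy steel.

alloy steel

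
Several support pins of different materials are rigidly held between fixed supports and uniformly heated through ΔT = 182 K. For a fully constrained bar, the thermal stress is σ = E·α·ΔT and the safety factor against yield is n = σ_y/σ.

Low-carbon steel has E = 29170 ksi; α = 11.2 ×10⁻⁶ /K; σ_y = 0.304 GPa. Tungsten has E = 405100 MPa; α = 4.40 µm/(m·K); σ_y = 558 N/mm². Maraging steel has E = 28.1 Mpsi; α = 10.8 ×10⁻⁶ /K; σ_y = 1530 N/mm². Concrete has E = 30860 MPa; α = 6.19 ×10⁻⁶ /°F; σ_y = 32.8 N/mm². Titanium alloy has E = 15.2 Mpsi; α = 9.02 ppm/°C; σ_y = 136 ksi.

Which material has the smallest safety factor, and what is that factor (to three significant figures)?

concrete, n = 0.524

Converting E to GPa, α to ×10⁻⁶/K, σ_y to MPa, then σ and n for each:
  low-carbon steel: E = 201.1, α = 11.2, σ_y = 304.0 → σ = 410 MPa, n = 0.742
  tungsten: E = 405.1, α = 4.40, σ_y = 558.0 → σ = 324 MPa, n = 1.72
  maraging steel: E = 193.7, α = 10.8, σ_y = 1530 → σ = 381 MPa, n = 4.02
  concrete: E = 30.86, α = 11.1, σ_y = 32.80 → σ = 62.6 MPa, n = 0.524
  titanium alloy: E = 104.8, α = 9.02, σ_y = 937.7 → σ = 172 MPa, n = 5.45
The minimum is concrete at n = 0.524.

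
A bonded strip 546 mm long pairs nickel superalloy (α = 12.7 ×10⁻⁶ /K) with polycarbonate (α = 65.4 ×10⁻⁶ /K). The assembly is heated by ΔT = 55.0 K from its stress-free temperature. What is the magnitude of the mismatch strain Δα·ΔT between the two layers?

Δα = |12.7 − 65.4|×10⁻⁶/K = 52.7×10⁻⁶/K.
Mismatch strain = Δα·ΔT = 52.7×10⁻⁶ × 55.0 = 2.90×10⁻³.

2.90×10⁻³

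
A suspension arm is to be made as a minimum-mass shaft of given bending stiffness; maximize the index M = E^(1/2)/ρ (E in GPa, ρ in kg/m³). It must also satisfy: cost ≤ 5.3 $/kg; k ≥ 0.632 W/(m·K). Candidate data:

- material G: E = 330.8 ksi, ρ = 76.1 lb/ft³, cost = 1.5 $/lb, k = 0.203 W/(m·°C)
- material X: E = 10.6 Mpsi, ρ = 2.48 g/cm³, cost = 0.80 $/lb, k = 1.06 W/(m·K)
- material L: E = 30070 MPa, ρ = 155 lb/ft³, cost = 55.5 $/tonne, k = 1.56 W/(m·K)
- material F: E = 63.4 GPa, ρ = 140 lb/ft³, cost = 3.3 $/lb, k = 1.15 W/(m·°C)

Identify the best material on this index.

material X

Screen on constraints: cost ≤ 5.3 $/kg; k ≥ 0.632 W/(m·K). Survivors: material X, material L.
In SI units:
  material X: E = 73.08 GPa, ρ = 2480 kg/m³
  material L: E = 30.07 GPa, ρ = 2483 kg/m³
  material X: M = 3.45×10⁻³
  material L: M = 2.21×10⁻³
Material X ranks first.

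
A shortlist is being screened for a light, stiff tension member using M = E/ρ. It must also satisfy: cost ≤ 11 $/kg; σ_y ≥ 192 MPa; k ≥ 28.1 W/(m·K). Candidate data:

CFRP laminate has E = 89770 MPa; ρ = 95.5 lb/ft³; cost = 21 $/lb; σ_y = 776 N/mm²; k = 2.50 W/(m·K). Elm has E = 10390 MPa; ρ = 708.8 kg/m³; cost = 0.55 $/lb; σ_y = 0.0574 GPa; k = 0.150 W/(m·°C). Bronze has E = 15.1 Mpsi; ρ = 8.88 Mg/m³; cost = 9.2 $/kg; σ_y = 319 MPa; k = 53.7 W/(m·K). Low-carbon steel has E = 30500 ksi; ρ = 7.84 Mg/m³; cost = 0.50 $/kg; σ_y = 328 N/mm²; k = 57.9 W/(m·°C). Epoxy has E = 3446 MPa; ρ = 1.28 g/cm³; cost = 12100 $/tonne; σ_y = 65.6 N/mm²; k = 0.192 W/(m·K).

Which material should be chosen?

low-carbon steel

Screen on constraints: cost ≤ 11 $/kg; σ_y ≥ 192 MPa; k ≥ 28.1 W/(m·K). Survivors: bronze, low-carbon steel.
Putting every candidate on a common basis:
  bronze: E = 104.1 GPa, ρ = 8880 kg/m³
  low-carbon steel: E = 210.3 GPa, ρ = 7840 kg/m³
  low-carbon steel: M = 26.8 MN·m/kg
  bronze: M = 11.7 MN·m/kg
Low-carbon steel has the largest M.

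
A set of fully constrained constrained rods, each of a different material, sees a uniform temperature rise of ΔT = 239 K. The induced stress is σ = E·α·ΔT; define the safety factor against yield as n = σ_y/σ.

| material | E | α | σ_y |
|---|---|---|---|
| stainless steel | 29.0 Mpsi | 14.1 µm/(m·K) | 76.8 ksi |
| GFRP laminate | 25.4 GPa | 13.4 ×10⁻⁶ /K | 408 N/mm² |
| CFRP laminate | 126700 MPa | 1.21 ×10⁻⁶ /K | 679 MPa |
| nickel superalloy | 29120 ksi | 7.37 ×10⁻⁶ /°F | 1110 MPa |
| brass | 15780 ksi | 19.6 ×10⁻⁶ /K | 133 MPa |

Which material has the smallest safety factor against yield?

brass

Per material, after unit conversion:
  stainless steel: E = 199.9, α = 14.1, σ_y = 529.5 → σ = 674 MPa, n = 0.786
  GFRP laminate: E = 25.40, α = 13.4, σ_y = 408.0 → σ = 81.3 MPa, n = 5.02
  CFRP laminate: E = 126.7, α = 1.21, σ_y = 679.0 → σ = 36.6 MPa, n = 18.5
  nickel superalloy: E = 200.8, α = 13.3, σ_y = 1110 → σ = 637 MPa, n = 1.74
  brass: E = 108.8, α = 19.6, σ_y = 133.0 → σ = 510 MPa, n = 0.261
Brass has the lowest safety factor, n = 0.261.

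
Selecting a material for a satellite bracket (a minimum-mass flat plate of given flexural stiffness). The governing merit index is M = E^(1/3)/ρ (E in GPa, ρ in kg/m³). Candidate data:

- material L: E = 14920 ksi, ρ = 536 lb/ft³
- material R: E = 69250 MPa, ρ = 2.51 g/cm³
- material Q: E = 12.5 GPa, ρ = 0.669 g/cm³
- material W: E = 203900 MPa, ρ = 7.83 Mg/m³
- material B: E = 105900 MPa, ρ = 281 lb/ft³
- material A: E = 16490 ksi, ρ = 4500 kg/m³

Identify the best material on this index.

material Q

Normalizing units and computing the index:
  material L: E = 102.9 GPa, ρ = 8586 kg/m³
  material R: E = 69.25 GPa, ρ = 2510 kg/m³
  material Q: E = 12.50 GPa, ρ = 669.0 kg/m³
  material W: E = 203.9 GPa, ρ = 7830 kg/m³
  material B: E = 105.9 GPa, ρ = 4501 kg/m³
  material A: E = 113.7 GPa, ρ = 4500 kg/m³
  material Q: M = 3.47×10⁻³
  material R: M = 1.64×10⁻³
  material A: M = 1.08×10⁻³
  material B: M = 1.05×10⁻³
  material W: M = 0.752×10⁻³
  material L: M = 0.546×10⁻³
Highest index: material Q.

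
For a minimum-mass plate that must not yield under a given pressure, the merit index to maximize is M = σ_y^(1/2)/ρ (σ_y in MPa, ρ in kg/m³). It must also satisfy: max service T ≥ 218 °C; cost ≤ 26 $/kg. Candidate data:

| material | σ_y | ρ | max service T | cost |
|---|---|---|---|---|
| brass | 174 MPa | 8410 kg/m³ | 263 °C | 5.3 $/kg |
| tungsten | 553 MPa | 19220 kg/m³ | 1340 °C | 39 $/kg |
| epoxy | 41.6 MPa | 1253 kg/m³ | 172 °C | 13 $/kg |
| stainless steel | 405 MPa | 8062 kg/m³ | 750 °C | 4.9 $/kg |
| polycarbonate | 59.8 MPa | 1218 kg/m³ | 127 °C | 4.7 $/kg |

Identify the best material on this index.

stainless steel

Screen on constraints: max service T ≥ 218 °C; cost ≤ 26 $/kg. Survivors: brass, stainless steel.
Evaluate M for each candidate:
  stainless steel: M = 2.50×10⁻³
  brass: M = 1.57×10⁻³
Stainless steel has the largest M.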